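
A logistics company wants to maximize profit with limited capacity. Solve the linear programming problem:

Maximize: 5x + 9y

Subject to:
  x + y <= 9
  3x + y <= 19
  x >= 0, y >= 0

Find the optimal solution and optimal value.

Feasible vertices: (0, 0), (0, 9), (5, 4), (19/3, 0)
Objective 5x + 9y at each:
  (0, 0): 0
  (0, 9): 81
  (5, 4): 61
  (19/3, 0): 95/3
Maximum is 81 at (0, 9).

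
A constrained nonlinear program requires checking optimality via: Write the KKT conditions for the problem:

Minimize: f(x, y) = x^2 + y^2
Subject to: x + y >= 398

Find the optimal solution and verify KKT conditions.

KKT conditions for min x^2 + y^2 s.t. x + y >= 398:
Stationarity: 2x = mu, 2y = mu
So x = y = mu/2.
Complementary slackness: mu*(x + y - 398) = 0
Primal feasibility: x + y >= 398; dual feasibility: mu >= 0
If mu = 0 then x = y = 0, but 0 + 0 < 398 is infeasible, so the constraint is active.
Constraint active: x + y = 2*(mu/2) = 398 => mu = 398
x = y = 199, f = 79202
Verify: stationarity 2*199 = 398 = mu; primal 199 + 199 = 398 >= 398; dual mu = 398 >= 0; complementary slackness 398*(398 - 398) = 0. All KKT conditions hold.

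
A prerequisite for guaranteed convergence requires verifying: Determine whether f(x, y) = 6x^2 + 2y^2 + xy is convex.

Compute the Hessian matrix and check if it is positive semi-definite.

f(x,y) = 6x^2 + 2y^2 + xy
Hessian H = [[12, 1], [1, 4]]
trace(H) = 16, det(H) = 47
Eigenvalues: (16 +/- sqrt(68)) / 2 = 12.12, 3.877
Since both eigenvalues > 0, f is convex.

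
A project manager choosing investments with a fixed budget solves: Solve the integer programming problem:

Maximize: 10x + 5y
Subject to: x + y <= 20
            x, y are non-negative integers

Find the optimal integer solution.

Objective: 10x + 5y, constraint: x + y <= 20
Coefficient of x is 10 >= coefficient of y is 5, so allocate the entire budget to x.
Optimal: x = 20, y = 0, value = 200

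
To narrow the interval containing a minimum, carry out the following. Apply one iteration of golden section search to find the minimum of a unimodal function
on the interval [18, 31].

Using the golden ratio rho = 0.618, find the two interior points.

Golden section search on [18, 31].
Golden ratio rho = 0.618 (approx).
Interior points:
  x_1 = 18 + (1-0.618)*13 = 22.9660
  x_2 = 18 + 0.618*13 = 26.0340
Compare f(x_1) and f(x_2) to determine which subinterval to keep.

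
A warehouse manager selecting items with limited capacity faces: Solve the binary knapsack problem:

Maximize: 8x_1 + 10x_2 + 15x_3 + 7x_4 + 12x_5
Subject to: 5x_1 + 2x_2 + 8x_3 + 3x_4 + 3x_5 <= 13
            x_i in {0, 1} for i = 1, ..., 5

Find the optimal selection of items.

Items: item 1 (v=8, w=5), item 2 (v=10, w=2), item 3 (v=15, w=8), item 4 (v=7, w=3), item 5 (v=12, w=3)
Capacity: 13
Checking all 32 subsets (w = total weight, v = total value):
  {}: w = 0, v = 0
  {1}: w = 5, v = 8
  {2}: w = 2, v = 10
  {3}: w = 8, v = 15
  {4}: w = 3, v = 7
  {5}: w = 3, v = 12
  {1, 2}: w = 7, v = 18
  {1, 3}: w = 13, v = 23
  {1, 4}: w = 8, v = 15
  {1, 5}: w = 8, v = 20
  {2, 3}: w = 10, v = 25
  {2, 4}: w = 5, v = 17
  {2, 5}: w = 5, v = 22
  {3, 4}: w = 11, v = 22
  {3, 5}: w = 11, v = 27
  {4, 5}: w = 6, v = 19
  {1, 2, 3}: w = 15 > 13, infeasible
  {1, 2, 4}: w = 10, v = 25
  {1, 2, 5}: w = 10, v = 30
  {1, 3, 4}: w = 16 > 13, infeasible
  {1, 3, 5}: w = 16 > 13, infeasible
  {1, 4, 5}: w = 11, v = 27
  {2, 3, 4}: w = 13, v = 32
  {2, 3, 5}: w = 13, v = 37
  {2, 4, 5}: w = 8, v = 29
  {3, 4, 5}: w = 14 > 13, infeasible
  {1, 2, 3, 4}: w = 18 > 13, infeasible
  {1, 2, 3, 5}: w = 18 > 13, infeasible
  {1, 2, 4, 5}: w = 13, v = 37
  {1, 3, 4, 5}: w = 19 > 13, infeasible
  {2, 3, 4, 5}: w = 16 > 13, infeasible
  {1, 2, 3, 4, 5}: w = 21 > 13, infeasible
Best feasible subset: items [2, 3, 5]
(The same value 37 is also attained by {1, 2, 4, 5}.)
Total weight: 13 <= 13, total value: 37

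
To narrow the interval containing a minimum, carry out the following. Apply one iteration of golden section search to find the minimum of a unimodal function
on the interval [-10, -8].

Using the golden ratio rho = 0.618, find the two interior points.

Golden section search on [-10, -8].
Golden ratio rho = 0.618 (approx).
Interior points:
  x_1 = -10 + (1-0.618)*2 = -9.2360
  x_2 = -10 + 0.618*2 = -8.7640
Compare f(x_1) and f(x_2) to determine which subinterval to keep.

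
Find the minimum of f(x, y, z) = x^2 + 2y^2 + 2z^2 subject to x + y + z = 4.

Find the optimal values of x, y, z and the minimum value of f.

Using Lagrange multipliers on f = x^2 + 2y^2 + 2z^2 with constraint x + y + z = 4:
Conditions: 2*1*x = lambda, 2*2*y = lambda, 2*2*z = lambda
So x = lambda/2, y = lambda/4, z = lambda/4
Substituting into constraint: lambda * (1) = 4
lambda = 4
x = 2, y = 1, z = 1
Minimum value = 8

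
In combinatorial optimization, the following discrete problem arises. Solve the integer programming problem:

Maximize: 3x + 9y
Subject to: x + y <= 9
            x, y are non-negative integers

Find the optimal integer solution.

Objective: 3x + 9y, constraint: x + y <= 9
Coefficient of y is 9 > coefficient of x is 3, so allocate the entire budget to y.
Optimal: x = 0, y = 9, value = 81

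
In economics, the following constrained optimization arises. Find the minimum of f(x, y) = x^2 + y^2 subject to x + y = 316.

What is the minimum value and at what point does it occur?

Substitute y = 316 - x into f(x,y) = x^2 + y^2:
g(x) = x^2 + (316 - x)^2 = 2x^2 - 632x + 99856
g'(x) = 4x - 632 = 0  =>  x = 158
y = 316 - 158 = 158
Minimum value = 158^2 + 158^2 = 49928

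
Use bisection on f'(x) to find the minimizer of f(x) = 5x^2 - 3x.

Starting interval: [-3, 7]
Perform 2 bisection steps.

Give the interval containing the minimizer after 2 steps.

Finding critical point of f(x) = 5x^2 - 3x using bisection on f'(x) = 10x + -3.
f'(x) = 0 when x = 3/10.
Starting interval: [-3, 7]
Step 1: mid = 2, f'(mid) = 17, new interval = [-3, 2]
Step 2: mid = -1/2, f'(mid) = -8, new interval = [-1/2, 2]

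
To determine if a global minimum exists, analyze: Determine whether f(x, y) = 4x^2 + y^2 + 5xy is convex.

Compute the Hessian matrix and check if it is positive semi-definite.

f(x,y) = 4x^2 + y^2 + 5xy
Hessian H = [[8, 5], [5, 2]]
trace(H) = 10, det(H) = -9
Eigenvalues: (10 +/- sqrt(136)) / 2 = 10.83, -0.831
Since not both eigenvalues positive, f is neither convex nor concave.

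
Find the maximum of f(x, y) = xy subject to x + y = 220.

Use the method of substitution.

Substitute y = 220 - x into f(x,y) = xy:
g(x) = x(220 - x) = 220x - x^2
g'(x) = 220 - 2x = 0  =>  x = 110
y = 220 - 110 = 110
Maximum value = 110 * 110 = 12100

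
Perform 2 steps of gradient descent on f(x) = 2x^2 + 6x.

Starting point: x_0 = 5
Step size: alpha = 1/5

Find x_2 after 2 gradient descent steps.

f(x) = 2x^2 + 6x, f'(x) = 4x + (6)
Step 1: f'(5) = 26, x_1 = 5 - 1/5 * 26 = -1/5
Step 2: f'(-1/5) = 26/5, x_2 = -1/5 - 1/5 * 26/5 = -31/25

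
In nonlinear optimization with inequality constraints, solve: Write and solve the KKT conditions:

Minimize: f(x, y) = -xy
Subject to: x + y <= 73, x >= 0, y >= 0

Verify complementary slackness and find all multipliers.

Problem: min -xy s.t. x + y <= 73 (multiplier lambda), x >= 0 (mu_x), y >= 0 (mu_y)
KKT stationarity: -y + lambda - mu_x = 0, -x + lambda - mu_y = 0, with lambda, mu_x, mu_y >= 0
Complementary slackness: lambda*(x + y - 73) = 0, mu_x*x = 0, mu_y*y = 0
If lambda = 0: y = -mu_x <= 0 and x = -mu_y <= 0 force x = y = 0 with f = 0; but x = y = 73/2 is feasible with f = -5329/4 < 0, so this is not the minimum. Hence lambda > 0 and x + y = 73.
Try x > 0, y > 0 (so mu_x = mu_y = 0): y = lambda, x = lambda => x = y = lambda
x + y = 73 => 2*lambda = 73 => lambda = 73/2
x* = y* = 73/2 > 0, consistent with mu_x = mu_y = 0.
(Any feasible point with x = 0 or y = 0 has f = 0 > -5329/4, so the minimum is not on those boundaries.)
min(-xy) = -5329/4 (i.e. max xy = 5329/4)
Multipliers: lambda = 73/2, mu_x = 0, mu_y = 0
Complementary slackness: lambda*(x + y - 73) = 73/2*(73/2 + 73/2 - 73) = 0, mu_x*x = 0*73/2 = 0, mu_y*y = 0*73/2 = 0. Satisfied.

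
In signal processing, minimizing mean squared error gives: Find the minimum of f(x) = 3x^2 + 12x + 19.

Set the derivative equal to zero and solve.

f(x) = 3x^2 + 12x + 19
f'(x) = 6x + (12) = 0
x = -12/6 = -2
f(-2) = 7
Since f''(x) = 6 > 0, this is a minimum.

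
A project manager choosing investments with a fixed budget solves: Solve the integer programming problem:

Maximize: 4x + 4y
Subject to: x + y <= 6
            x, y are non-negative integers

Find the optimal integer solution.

Objective: 4x + 4y, constraint: x + y <= 6
Coefficient of x is 4 >= coefficient of y is 4, so allocate the entire budget to x.
Optimal: x = 6, y = 0, value = 24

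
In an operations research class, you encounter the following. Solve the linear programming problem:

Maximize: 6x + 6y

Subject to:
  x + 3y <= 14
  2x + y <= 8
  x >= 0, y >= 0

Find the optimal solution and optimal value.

Feasible vertices: (0, 0), (0, 14/3), (2, 4), (4, 0)
Objective 6x + 6y at each:
  (0, 0): 0
  (0, 14/3): 28
  (2, 4): 36
  (4, 0): 24
Maximum is 36 at (2, 4).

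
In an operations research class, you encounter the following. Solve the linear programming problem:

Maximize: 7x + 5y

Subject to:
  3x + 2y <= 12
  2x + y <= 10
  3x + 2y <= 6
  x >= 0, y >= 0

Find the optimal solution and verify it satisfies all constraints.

Feasible vertices: (0, 0), (0, 3), (2, 0)
Objective 7x + 5y at each vertex:
  (0, 0): 0
  (0, 3): 15
  (2, 0): 14
Maximum is 15 at (0, 3).
Verify constraints at (x, y) = (0, 3):
  3*0 + 2*3 = 6 <= 12
  2*0 + 1*3 = 3 <= 10
  3*0 + 2*3 = 6 <= 6 (active)
  x = 0 >= 0, y = 3 >= 0. All constraints satisfied.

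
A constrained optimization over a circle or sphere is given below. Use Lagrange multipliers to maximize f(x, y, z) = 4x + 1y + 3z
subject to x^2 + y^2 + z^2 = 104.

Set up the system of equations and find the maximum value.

Lagrange conditions: 4 = 2*lambda*x, 1 = 2*lambda*y, 3 = 2*lambda*z
So x:4 = y:1 = z:3, i.e. x = 4t, y = 1t, z = 3t
Constraint: t^2*(4^2 + 1^2 + 3^2) = 104
  t^2 * 26 = 104  =>  t = sqrt(4)
Maximum = 4*4t + 1*1t + 3*3t = 26*sqrt(4) = 52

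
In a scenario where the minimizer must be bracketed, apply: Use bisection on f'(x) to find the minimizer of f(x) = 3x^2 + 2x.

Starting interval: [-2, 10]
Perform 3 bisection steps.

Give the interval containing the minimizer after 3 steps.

Finding critical point of f(x) = 3x^2 + 2x using bisection on f'(x) = 6x + 2.
f'(x) = 0 when x = -1/3.
Starting interval: [-2, 10]
Step 1: mid = 4, f'(mid) = 26, new interval = [-2, 4]
Step 2: mid = 1, f'(mid) = 8, new interval = [-2, 1]
Step 3: mid = -1/2, f'(mid) = -1, new interval = [-1/2, 1]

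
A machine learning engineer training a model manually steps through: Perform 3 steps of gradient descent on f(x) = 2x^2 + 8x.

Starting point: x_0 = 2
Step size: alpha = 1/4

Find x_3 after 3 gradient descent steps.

f(x) = 2x^2 + 8x, f'(x) = 4x + (8)
Step 1: f'(2) = 16, x_1 = 2 - 1/4 * 16 = -2
Step 2: f'(-2) = 0, x_2 = -2 - 1/4 * 0 = -2
Step 3: f'(-2) = 0, x_3 = -2 - 1/4 * 0 = -2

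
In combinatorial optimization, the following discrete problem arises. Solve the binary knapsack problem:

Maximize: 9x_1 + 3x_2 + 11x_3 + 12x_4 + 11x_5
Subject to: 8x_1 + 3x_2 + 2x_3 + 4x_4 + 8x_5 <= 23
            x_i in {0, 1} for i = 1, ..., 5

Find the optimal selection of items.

Items: item 1 (v=9, w=8), item 2 (v=3, w=3), item 3 (v=11, w=2), item 4 (v=12, w=4), item 5 (v=11, w=8)
Capacity: 23
Checking all 32 subsets (w = total weight, v = total value):
  {}: w = 0, v = 0
  {1}: w = 8, v = 9
  {2}: w = 3, v = 3
  {3}: w = 2, v = 11
  {4}: w = 4, v = 12
  {5}: w = 8, v = 11
  {1, 2}: w = 11, v = 12
  {1, 3}: w = 10, v = 20
  {1, 4}: w = 12, v = 21
  {1, 5}: w = 16, v = 20
  {2, 3}: w = 5, v = 14
  {2, 4}: w = 7, v = 15
  {2, 5}: w = 11, v = 14
  {3, 4}: w = 6, v = 23
  {3, 5}: w = 10, v = 22
  {4, 5}: w = 12, v = 23
  {1, 2, 3}: w = 13, v = 23
  {1, 2, 4}: w = 15, v = 24
  {1, 2, 5}: w = 19, v = 23
  {1, 3, 4}: w = 14, v = 32
  {1, 3, 5}: w = 18, v = 31
  {1, 4, 5}: w = 20, v = 32
  {2, 3, 4}: w = 9, v = 26
  {2, 3, 5}: w = 13, v = 25
  {2, 4, 5}: w = 15, v = 26
  {3, 4, 5}: w = 14, v = 34
  {1, 2, 3, 4}: w = 17, v = 35
  {1, 2, 3, 5}: w = 21, v = 34
  {1, 2, 4, 5}: w = 23, v = 35
  {1, 3, 4, 5}: w = 22, v = 43
  {2, 3, 4, 5}: w = 17, v = 37
  {1, 2, 3, 4, 5}: w = 25 > 23, infeasible
Best feasible subset: items [1, 3, 4, 5]
Total weight: 22 <= 23, total value: 43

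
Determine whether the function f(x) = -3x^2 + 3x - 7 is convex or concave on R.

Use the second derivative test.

f(x) = -3x^2 + 3x - 7
f'(x) = -6x + 3
f''(x) = -6
Since f''(x) = -6 < 0 for all x, f is concave on R.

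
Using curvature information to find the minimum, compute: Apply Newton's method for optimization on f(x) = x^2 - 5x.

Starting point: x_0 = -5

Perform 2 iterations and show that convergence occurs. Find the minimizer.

f(x) = x^2 - 5x, f'(x) = 2x + (-5), f''(x) = 2
Step 1: f'(-5) = -15, x_1 = -5 - -15/2 = 5/2
Step 2: f'(5/2) = 0, x_2 = 5/2 (converged)
Newton's method converges in 1 step for quadratics.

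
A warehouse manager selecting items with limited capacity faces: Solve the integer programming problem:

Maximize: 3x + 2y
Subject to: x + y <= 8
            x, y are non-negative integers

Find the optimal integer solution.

Objective: 3x + 2y, constraint: x + y <= 8
Coefficient of x is 3 >= coefficient of y is 2, so allocate the entire budget to x.
Optimal: x = 8, y = 0, value = 24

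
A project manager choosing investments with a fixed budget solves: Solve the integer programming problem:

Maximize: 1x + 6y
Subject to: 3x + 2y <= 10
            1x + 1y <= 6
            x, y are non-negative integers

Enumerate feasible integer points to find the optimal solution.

Constraint 1: 3x + 2y <= 10
Constraint 2: 1x + 1y <= 6
Feasible x range (need y >= 0): 0 <= x <= min(10/3, 6/1) => x in {0, ..., 3}.
Enumerate feasible integer points row by row (the coefficient of y is 6 > 0, so for each x the largest feasible y gives the best value):
  x = 0: y <= min((10 - 3*0)/2, (6 - 1*0)/1) => y in {0, ..., 5}; best 1*0 + 6*5 = 30
  x = 1: y <= min((10 - 3*1)/2, (6 - 1*1)/1) => y in {0, ..., 3}; best 1*1 + 6*3 = 19
  x = 2: y <= min((10 - 3*2)/2, (6 - 1*2)/1) => y in {0, ..., 2}; best 1*2 + 6*2 = 14
  x = 3: y <= min((10 - 3*3)/2, (6 - 1*3)/1) => y in {0}; best 1*3 + 6*0 = 3
The maximum 1x + 6y = 30 is achieved at x = 0, y = 5.
Check: 3*0 + 2*5 = 10 <= 10 and 1*0 + 1*5 = 5 <= 6.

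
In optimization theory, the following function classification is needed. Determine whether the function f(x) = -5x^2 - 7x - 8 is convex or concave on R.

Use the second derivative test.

f(x) = -5x^2 - 7x - 8
f'(x) = -10x - 7
f''(x) = -10
Since f''(x) = -10 < 0 for all x, f is concave on R.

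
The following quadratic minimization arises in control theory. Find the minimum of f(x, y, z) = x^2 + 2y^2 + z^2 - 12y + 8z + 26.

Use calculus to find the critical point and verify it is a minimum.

f(x,y,z) = x^2 + 2y^2 + z^2 - 12y + 8z + 26
df/dx = 2x + (0) = 0 => x = 0
df/dy = 4y + (-12) = 0 => y = 3
df/dz = 2z + (8) = 0 => z = -4
f(0,3,-4) = 1*(0)^2 + 2*(3)^2 + 1*(-4)^2 + -12*(3) + 8*(-4) + 26 = -8
Hessian is diagonal with entries 2, 4, 2 > 0, confirmed minimum.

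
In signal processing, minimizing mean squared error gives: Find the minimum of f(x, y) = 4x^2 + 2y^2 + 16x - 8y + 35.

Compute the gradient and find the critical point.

f(x,y) = 4x^2 + 2y^2 + 16x - 8y + 35
df/dx = 8x + (16) = 0  =>  x = -2
df/dy = 4y + (-8) = 0  =>  y = 2
f(-2, 2) = 4*(-2)^2 + 2*(2)^2 + 16*(-2) + -8*(2) + 35 = 11
Hessian is diagonal with entries 8, 4 > 0, so this is a minimum.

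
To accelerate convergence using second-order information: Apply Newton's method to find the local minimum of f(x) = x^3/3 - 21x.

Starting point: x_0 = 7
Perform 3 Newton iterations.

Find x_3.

f(x) = x^3/3 - 21x
f'(x) = x^2 - 21, f''(x) = 2x
Newton update: x_{n+1} = x_n - (x_n^2 - 21)/(2*x_n)
Step 1: x_0 = 7, f'=28, f''=14, x_1 = 5
Step 2: x_1 = 5, f'=4, f''=10, x_2 = 23/5
Step 3: x_2 = 23/5, f'=4/25, f''=46/5, x_3 = 527/115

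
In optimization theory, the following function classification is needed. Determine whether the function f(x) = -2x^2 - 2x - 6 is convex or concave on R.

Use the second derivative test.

f(x) = -2x^2 - 2x - 6
f'(x) = -4x - 2
f''(x) = -4
Since f''(x) = -4 < 0 for all x, f is concave on R.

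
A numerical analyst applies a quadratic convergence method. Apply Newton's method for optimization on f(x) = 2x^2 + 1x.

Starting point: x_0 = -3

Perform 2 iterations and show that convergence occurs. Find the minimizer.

f(x) = 2x^2 + 1x, f'(x) = 4x + (1), f''(x) = 4
Step 1: f'(-3) = -11, x_1 = -3 - -11/4 = -1/4
Step 2: f'(-1/4) = 0, x_2 = -1/4 (converged)
Newton's method converges in 1 step for quadratics.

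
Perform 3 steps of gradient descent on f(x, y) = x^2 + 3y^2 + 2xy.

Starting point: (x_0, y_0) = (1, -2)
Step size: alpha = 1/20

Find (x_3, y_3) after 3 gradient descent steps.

f(x,y) = x^2 + 3y^2 + 2xy
grad_x = 2x + 2y, grad_y = 6y + 2x
Step 1: grad = (-2, -10), (11/10, -3/2)
Step 2: grad = (-4/5, -34/5), (57/50, -29/25)
Step 3: grad = (-1/25, -117/25), (571/500, -463/500)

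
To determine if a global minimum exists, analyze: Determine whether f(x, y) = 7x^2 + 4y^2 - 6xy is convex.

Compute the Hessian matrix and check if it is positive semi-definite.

f(x,y) = 7x^2 + 4y^2 - 6xy
Hessian H = [[14, -6], [-6, 8]]
trace(H) = 22, det(H) = 76
Eigenvalues: (22 +/- sqrt(180)) / 2 = 17.71, 4.292
Since both eigenvalues > 0, f is convex.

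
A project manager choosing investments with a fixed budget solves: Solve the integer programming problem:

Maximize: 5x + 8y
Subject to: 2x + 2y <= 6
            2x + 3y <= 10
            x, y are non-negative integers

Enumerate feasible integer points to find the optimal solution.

Constraint 1: 2x + 2y <= 6
Constraint 2: 2x + 3y <= 10
Feasible x range (need y >= 0): 0 <= x <= min(6/2, 10/2) => x in {0, ..., 3}.
Enumerate feasible integer points row by row (the coefficient of y is 8 > 0, so for each x the largest feasible y gives the best value):
  x = 0: y <= min((6 - 2*0)/2, (10 - 2*0)/3) => y in {0, ..., 3}; best 5*0 + 8*3 = 24
  x = 1: y <= min((6 - 2*1)/2, (10 - 2*1)/3) => y in {0, ..., 2}; best 5*1 + 8*2 = 21
  x = 2: y <= min((6 - 2*2)/2, (10 - 2*2)/3) => y in {0, ..., 1}; best 5*2 + 8*1 = 18
  x = 3: y <= min((6 - 2*3)/2, (10 - 2*3)/3) => y in {0}; best 5*3 + 8*0 = 15
The maximum 5x + 8y = 24 is achieved at x = 0, y = 3.
Check: 2*0 + 2*3 = 6 <= 6 and 2*0 + 3*3 = 9 <= 10.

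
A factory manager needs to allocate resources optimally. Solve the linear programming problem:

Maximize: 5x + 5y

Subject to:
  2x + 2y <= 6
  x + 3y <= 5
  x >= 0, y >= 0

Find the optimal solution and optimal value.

Feasible vertices: (0, 0), (0, 5/3), (2, 1), (3, 0)
Objective 5x + 5y at each:
  (0, 0): 0
  (0, 5/3): 25/3
  (2, 1): 15
  (3, 0): 15
Maximum is 15 at (2, 1).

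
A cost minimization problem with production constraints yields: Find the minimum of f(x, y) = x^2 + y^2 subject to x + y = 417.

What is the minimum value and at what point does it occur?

Substitute y = 417 - x into f(x,y) = x^2 + y^2:
g(x) = x^2 + (417 - x)^2 = 2x^2 - 834x + 173889
g'(x) = 4x - 834 = 0  =>  x = 417/2
y = 417 - 417/2 = 417/2
Minimum value = (417/2)^2 + (417/2)^2 = 173889/2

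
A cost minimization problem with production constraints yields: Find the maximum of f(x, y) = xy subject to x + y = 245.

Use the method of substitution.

Substitute y = 245 - x into f(x,y) = xy:
g(x) = x(245 - x) = 245x - x^2
g'(x) = 245 - 2x = 0  =>  x = 245/2
y = 245 - 245/2 = 245/2
Maximum value = (245/2) * (245/2) = 60025/4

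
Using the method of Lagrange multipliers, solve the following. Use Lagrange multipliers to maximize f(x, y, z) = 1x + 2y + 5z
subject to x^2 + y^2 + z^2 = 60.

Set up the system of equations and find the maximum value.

Lagrange conditions: 1 = 2*lambda*x, 2 = 2*lambda*y, 5 = 2*lambda*z
So x:1 = y:2 = z:5, i.e. x = 1t, y = 2t, z = 5t
Constraint: t^2*(1^2 + 2^2 + 5^2) = 60
  t^2 * 30 = 60  =>  t = sqrt(2)
Maximum = 1*1t + 2*2t + 5*5t = 30*sqrt(2) = sqrt(1800)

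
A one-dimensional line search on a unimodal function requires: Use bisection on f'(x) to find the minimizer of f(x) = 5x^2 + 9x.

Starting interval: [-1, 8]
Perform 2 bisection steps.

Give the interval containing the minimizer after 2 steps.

Finding critical point of f(x) = 5x^2 + 9x using bisection on f'(x) = 10x + 9.
f'(x) = 0 when x = -9/10.
Starting interval: [-1, 8]
Step 1: mid = 7/2, f'(mid) = 44, new interval = [-1, 7/2]
Step 2: mid = 5/4, f'(mid) = 43/2, new interval = [-1, 5/4]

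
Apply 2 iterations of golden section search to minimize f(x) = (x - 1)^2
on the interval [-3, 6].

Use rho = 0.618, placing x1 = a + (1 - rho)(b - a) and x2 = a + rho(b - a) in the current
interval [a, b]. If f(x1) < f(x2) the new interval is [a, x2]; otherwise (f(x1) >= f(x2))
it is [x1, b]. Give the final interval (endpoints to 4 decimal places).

Golden section search for min of f(x) = (x - 1)^2 on [-3, 6].
Each step: x1 = a + (1 - rho)(b - a), x2 = a + rho(b - a); if f(x1) < f(x2) keep [a, x2], otherwise keep [x1, b].
Step 1: [-3.0000, 6.0000], x1=0.4380 (f=0.3158), x2=2.5620 (f=2.4398); f(x1) < f(x2) => keep [-3.0000, 2.5620]
Step 2: [-3.0000, 2.5620], x1=-0.8753 (f=3.5168), x2=0.4373 (f=0.3166); f(x1) > f(x2) => keep [-0.8753, 2.5620]
Final interval: [-0.8753, 2.5620]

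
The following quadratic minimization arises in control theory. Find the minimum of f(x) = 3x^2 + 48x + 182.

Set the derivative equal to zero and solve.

f(x) = 3x^2 + 48x + 182
f'(x) = 6x + (48) = 0
x = -48/6 = -8
f(-8) = -10
Since f''(x) = 6 > 0, this is a minimum.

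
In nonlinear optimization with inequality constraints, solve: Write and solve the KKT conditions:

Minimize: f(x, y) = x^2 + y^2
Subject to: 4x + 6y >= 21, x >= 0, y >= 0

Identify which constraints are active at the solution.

KKT conditions for min x^2 + y^2 s.t. 4x + 6y >= 21, x >= 0, y >= 0:
Stationarity: 2x = mu*4 + mu_x, 2y = mu*6 + mu_y, with mu, mu_x, mu_y >= 0
Complementary slackness: mu*(4x + 6y - 21) = 0, mu_x*x = 0, mu_y*y = 0
(0, 0) is infeasible (4*0 + 6*0 < 21), so if mu = 0 stationarity would force x = mu_x/2 >= 0, y = mu_y/2 >= 0 with mu_x*x = mu_y*y = 0, i.e. x = y = 0: contradiction. Hence mu > 0 and 4x + 6y = 21 is active.
Try x > 0, y > 0 (so mu_x = mu_y = 0): x = 4*mu/2, y = 6*mu/2
Substitute: 4*(4*mu/2) + 6*(6*mu/2) = 21
  mu*52/2 = 21 => mu = 21/26
x* = 21/13 > 0, y* = 63/26 > 0, consistent with mu_x = mu_y = 0.
f is convex and the constraints are linear, so this KKT point is the global minimum.
f* = 441/52
Active constraints: 4x + 6y >= 21 (holds with equality, mu = 21/26 > 0); x >= 0 and y >= 0 are inactive (mu_x = mu_y = 0).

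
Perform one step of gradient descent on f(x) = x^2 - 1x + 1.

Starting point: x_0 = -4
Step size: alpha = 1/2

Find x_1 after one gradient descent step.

f(x) = x^2 - 1x + 1
f'(x) = 2x - 1
f'(-4) = 2*-4 + (-1) = -9
x_1 = x_0 - alpha * f'(x_0) = -4 - 1/2 * -9 = 1/2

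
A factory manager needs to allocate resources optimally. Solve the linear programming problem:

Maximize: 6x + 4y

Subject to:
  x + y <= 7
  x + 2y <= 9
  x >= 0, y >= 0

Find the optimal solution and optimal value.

Feasible vertices: (0, 0), (0, 9/2), (5, 2), (7, 0)
Objective 6x + 4y at each:
  (0, 0): 0
  (0, 9/2): 18
  (5, 2): 38
  (7, 0): 42
Maximum is 42 at (7, 0).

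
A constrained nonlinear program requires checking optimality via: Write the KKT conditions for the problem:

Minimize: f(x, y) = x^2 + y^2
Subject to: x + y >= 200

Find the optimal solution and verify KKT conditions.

KKT conditions for min x^2 + y^2 s.t. x + y >= 200:
Stationarity: 2x = mu, 2y = mu
So x = y = mu/2.
Complementary slackness: mu*(x + y - 200) = 0
Primal feasibility: x + y >= 200; dual feasibility: mu >= 0
If mu = 0 then x = y = 0, but 0 + 0 < 200 is infeasible, so the constraint is active.
Constraint active: x + y = 2*(mu/2) = 200 => mu = 200
x = y = 100, f = 20000
Verify: stationarity 2*100 = 200 = mu; primal 100 + 100 = 200 >= 200; dual mu = 200 >= 0; complementary slackness 200*(200 - 200) = 0. All KKT conditions hold.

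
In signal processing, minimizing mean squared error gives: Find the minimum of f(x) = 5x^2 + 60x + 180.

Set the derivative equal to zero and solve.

f(x) = 5x^2 + 60x + 180
f'(x) = 10x + (60) = 0
x = -60/10 = -6
f(-6) = 0
Since f''(x) = 10 > 0, this is a minimum.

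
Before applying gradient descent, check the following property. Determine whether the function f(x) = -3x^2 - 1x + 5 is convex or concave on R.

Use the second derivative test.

f(x) = -3x^2 - 1x + 5
f'(x) = -6x - 1
f''(x) = -6
Since f''(x) = -6 < 0 for all x, f is concave on R.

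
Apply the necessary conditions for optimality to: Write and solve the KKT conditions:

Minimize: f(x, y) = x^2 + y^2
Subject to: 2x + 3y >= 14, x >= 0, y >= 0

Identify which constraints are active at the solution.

KKT conditions for min x^2 + y^2 s.t. 2x + 3y >= 14, x >= 0, y >= 0:
Stationarity: 2x = mu*2 + mu_x, 2y = mu*3 + mu_y, with mu, mu_x, mu_y >= 0
Complementary slackness: mu*(2x + 3y - 14) = 0, mu_x*x = 0, mu_y*y = 0
(0, 0) is infeasible (2*0 + 3*0 < 14), so if mu = 0 stationarity would force x = mu_x/2 >= 0, y = mu_y/2 >= 0 with mu_x*x = mu_y*y = 0, i.e. x = y = 0: contradiction. Hence mu > 0 and 2x + 3y = 14 is active.
Try x > 0, y > 0 (so mu_x = mu_y = 0): x = 2*mu/2, y = 3*mu/2
Substitute: 2*(2*mu/2) + 3*(3*mu/2) = 14
  mu*13/2 = 14 => mu = 28/13
x* = 28/13 > 0, y* = 42/13 > 0, consistent with mu_x = mu_y = 0.
f is convex and the constraints are linear, so this KKT point is the global minimum.
f* = 196/13
Active constraints: 2x + 3y >= 14 (holds with equality, mu = 28/13 > 0); x >= 0 and y >= 0 are inactive (mu_x = mu_y = 0).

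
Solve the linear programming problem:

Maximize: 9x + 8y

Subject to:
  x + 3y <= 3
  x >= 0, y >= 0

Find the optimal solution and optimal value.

The feasible region has vertices at [(0, 0), (3, 0), (0, 1)].
Checking objective 9x + 8y at each vertex:
  (0, 0): 9*0 + 8*0 = 0
  (3, 0): 9*3 + 8*0 = 27
  (0, 1): 9*0 + 8*1 = 8
Maximum is 27 at (3, 0).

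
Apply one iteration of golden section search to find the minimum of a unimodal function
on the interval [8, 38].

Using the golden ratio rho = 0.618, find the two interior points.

Golden section search on [8, 38].
Golden ratio rho = 0.618 (approx).
Interior points:
  x_1 = 8 + (1-0.618)*30 = 19.4600
  x_2 = 8 + 0.618*30 = 26.5400
Compare f(x_1) and f(x_2) to determine which subinterval to keep.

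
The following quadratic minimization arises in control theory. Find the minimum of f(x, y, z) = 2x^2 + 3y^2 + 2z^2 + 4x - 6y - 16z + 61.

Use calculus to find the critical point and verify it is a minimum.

f(x,y,z) = 2x^2 + 3y^2 + 2z^2 + 4x - 6y - 16z + 61
df/dx = 4x + (4) = 0 => x = -1
df/dy = 6y + (-6) = 0 => y = 1
df/dz = 4z + (-16) = 0 => z = 4
f(-1,1,4) = 2*(-1)^2 + 3*(1)^2 + 2*(4)^2 + 4*(-1) + -6*(1) + -16*(4) + 61 = 24
Hessian is diagonal with entries 4, 6, 4 > 0, confirmed minimum.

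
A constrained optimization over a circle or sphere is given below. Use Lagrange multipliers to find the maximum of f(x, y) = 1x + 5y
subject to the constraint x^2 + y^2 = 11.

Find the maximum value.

Set up Lagrange conditions: grad f = lambda * grad g
  1 = 2*lambda*x
  5 = 2*lambda*y
From these: x/y = 1/5, so x = 1t, y = 5t for some t.
Substitute into constraint: (1t)^2 + (5t)^2 = 11
  t^2 * 26 = 11
  t = sqrt(11/26)
Maximum = 1*x + 5*y = (1^2 + 5^2)*t = 26 * sqrt(11/26) = sqrt(286)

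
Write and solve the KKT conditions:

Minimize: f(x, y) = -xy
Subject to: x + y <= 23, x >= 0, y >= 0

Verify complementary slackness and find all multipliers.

Problem: min -xy s.t. x + y <= 23 (multiplier lambda), x >= 0 (mu_x), y >= 0 (mu_y)
KKT stationarity: -y + lambda - mu_x = 0, -x + lambda - mu_y = 0, with lambda, mu_x, mu_y >= 0
Complementary slackness: lambda*(x + y - 23) = 0, mu_x*x = 0, mu_y*y = 0
If lambda = 0: y = -mu_x <= 0 and x = -mu_y <= 0 force x = y = 0 with f = 0; but x = y = 23/2 is feasible with f = -529/4 < 0, so this is not the minimum. Hence lambda > 0 and x + y = 23.
Try x > 0, y > 0 (so mu_x = mu_y = 0): y = lambda, x = lambda => x = y = lambda
x + y = 23 => 2*lambda = 23 => lambda = 23/2
x* = y* = 23/2 > 0, consistent with mu_x = mu_y = 0.
(Any feasible point with x = 0 or y = 0 has f = 0 > -529/4, so the minimum is not on those boundaries.)
min(-xy) = -529/4 (i.e. max xy = 529/4)
Multipliers: lambda = 23/2, mu_x = 0, mu_y = 0
Complementary slackness: lambda*(x + y - 23) = 23/2*(23/2 + 23/2 - 23) = 0, mu_x*x = 0*23/2 = 0, mu_y*y = 0*23/2 = 0. Satisfied.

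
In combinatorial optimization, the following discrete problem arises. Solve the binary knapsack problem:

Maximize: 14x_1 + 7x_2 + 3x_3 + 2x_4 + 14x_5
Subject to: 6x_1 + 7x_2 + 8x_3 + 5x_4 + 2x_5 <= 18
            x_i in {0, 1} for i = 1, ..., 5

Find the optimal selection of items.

Items: item 1 (v=14, w=6), item 2 (v=7, w=7), item 3 (v=3, w=8), item 4 (v=2, w=5), item 5 (v=14, w=2)
Capacity: 18
Checking all 32 subsets (w = total weight, v = total value):
  {}: w = 0, v = 0
  {1}: w = 6, v = 14
  {2}: w = 7, v = 7
  {3}: w = 8, v = 3
  {4}: w = 5, v = 2
  {5}: w = 2, v = 14
  {1, 2}: w = 13, v = 21
  {1, 3}: w = 14, v = 17
  {1, 4}: w = 11, v = 16
  {1, 5}: w = 8, v = 28
  {2, 3}: w = 15, v = 10
  {2, 4}: w = 12, v = 9
  {2, 5}: w = 9, v = 21
  {3, 4}: w = 13, v = 5
  {3, 5}: w = 10, v = 17
  {4, 5}: w = 7, v = 16
  {1, 2, 3}: w = 21 > 18, infeasible
  {1, 2, 4}: w = 18, v = 23
  {1, 2, 5}: w = 15, v = 35
  {1, 3, 4}: w = 19 > 18, infeasible
  {1, 3, 5}: w = 16, v = 31
  {1, 4, 5}: w = 13, v = 30
  {2, 3, 4}: w = 20 > 18, infeasible
  {2, 3, 5}: w = 17, v = 24
  {2, 4, 5}: w = 14, v = 23
  {3, 4, 5}: w = 15, v = 19
  {1, 2, 3, 4}: w = 26 > 18, infeasible
  {1, 2, 3, 5}: w = 23 > 18, infeasible
  {1, 2, 4, 5}: w = 20 > 18, infeasible
  {1, 3, 4, 5}: w = 21 > 18, infeasible
  {2, 3, 4, 5}: w = 22 > 18, infeasible
  {1, 2, 3, 4, 5}: w = 28 > 18, infeasible
Best feasible subset: items [1, 2, 5]
Total weight: 15 <= 18, total value: 35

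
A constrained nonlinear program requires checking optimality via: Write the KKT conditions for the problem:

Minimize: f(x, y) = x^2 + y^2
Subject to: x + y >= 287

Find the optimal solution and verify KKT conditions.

KKT conditions for min x^2 + y^2 s.t. x + y >= 287:
Stationarity: 2x = mu, 2y = mu
So x = y = mu/2.
Complementary slackness: mu*(x + y - 287) = 0
Primal feasibility: x + y >= 287; dual feasibility: mu >= 0
If mu = 0 then x = y = 0, but 0 + 0 < 287 is infeasible, so the constraint is active.
Constraint active: x + y = 2*(mu/2) = 287 => mu = 287
x = y = 287/2, f = 82369/2
Verify: stationarity 2*(287/2) = 287 = mu; primal 287/2 + 287/2 = 287 >= 287; dual mu = 287 >= 0; complementary slackness 287*(287 - 287) = 0. All KKT conditions hold.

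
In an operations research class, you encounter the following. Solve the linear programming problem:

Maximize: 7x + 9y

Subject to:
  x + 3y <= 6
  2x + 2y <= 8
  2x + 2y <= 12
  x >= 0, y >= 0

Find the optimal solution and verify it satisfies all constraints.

Feasible vertices: (0, 0), (0, 2), (3, 1), (4, 0)
Objective 7x + 9y at each vertex:
  (0, 0): 0
  (0, 2): 18
  (3, 1): 30
  (4, 0): 28
Maximum is 30 at (3, 1).
Verify constraints at (x, y) = (3, 1):
  1*3 + 3*1 = 6 <= 6 (active)
  2*3 + 2*1 = 8 <= 8 (active)
  2*3 + 2*1 = 8 <= 12
  x = 3 >= 0, y = 1 >= 0. All constraints satisfied.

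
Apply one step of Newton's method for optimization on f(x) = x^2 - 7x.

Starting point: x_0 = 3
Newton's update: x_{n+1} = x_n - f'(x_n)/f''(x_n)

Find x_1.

f(x) = x^2 - 7x
f'(x) = 2x + (-7), f''(x) = 2
Newton step: x_1 = x_0 - f'(x_0)/f''(x_0)
f'(3) = -1
x_1 = 3 - -1/2 = 7/2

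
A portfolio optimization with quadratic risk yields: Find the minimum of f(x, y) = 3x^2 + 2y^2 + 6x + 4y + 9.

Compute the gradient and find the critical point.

f(x,y) = 3x^2 + 2y^2 + 6x + 4y + 9
df/dx = 6x + (6) = 0  =>  x = -1
df/dy = 4y + (4) = 0  =>  y = -1
f(-1, -1) = 3*(-1)^2 + 2*(-1)^2 + 6*(-1) + 4*(-1) + 9 = 4
Hessian is diagonal with entries 6, 4 > 0, so this is a minimum.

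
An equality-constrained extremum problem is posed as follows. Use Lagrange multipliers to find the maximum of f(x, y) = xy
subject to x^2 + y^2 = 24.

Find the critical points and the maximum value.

Lagrange conditions: y = 2*lambda*x and x = 2*lambda*y
If x = 0 then y = 0, violating the constraint, so x, y != 0.
Dividing: y/x = x/y => x^2 = y^2 => y = x or y = -x
Constraint: 2x^2 = 24 => x^2 = 12 => x = +/-sqrt(12)
Critical points: (sqrt(12), sqrt(12)), (-sqrt(12), -sqrt(12)), (sqrt(12), -sqrt(12)), (-sqrt(12), sqrt(12))
  y = x:  xy = x^2 = 12  at (sqrt(12), sqrt(12)) and (-sqrt(12), -sqrt(12))
  y = -x: xy = -x^2 = -12 at (sqrt(12), -sqrt(12)) and (-sqrt(12), sqrt(12))
Maximum xy = 12 at (sqrt(12), sqrt(12)) and (-sqrt(12), -sqrt(12))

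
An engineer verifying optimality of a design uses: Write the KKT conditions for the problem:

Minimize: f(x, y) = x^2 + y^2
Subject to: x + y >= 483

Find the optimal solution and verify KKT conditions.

KKT conditions for min x^2 + y^2 s.t. x + y >= 483:
Stationarity: 2x = mu, 2y = mu
So x = y = mu/2.
Complementary slackness: mu*(x + y - 483) = 0
Primal feasibility: x + y >= 483; dual feasibility: mu >= 0
If mu = 0 then x = y = 0, but 0 + 0 < 483 is infeasible, so the constraint is active.
Constraint active: x + y = 2*(mu/2) = 483 => mu = 483
x = y = 483/2, f = 233289/2
Verify: stationarity 2*(483/2) = 483 = mu; primal 483/2 + 483/2 = 483 >= 483; dual mu = 483 >= 0; complementary slackness 483*(483 - 483) = 0. All KKT conditions hold.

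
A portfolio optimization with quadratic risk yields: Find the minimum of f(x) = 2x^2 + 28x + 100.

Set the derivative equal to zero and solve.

f(x) = 2x^2 + 28x + 100
f'(x) = 4x + (28) = 0
x = -28/4 = -7
f(-7) = 2
Since f''(x) = 4 > 0, this is a minimum.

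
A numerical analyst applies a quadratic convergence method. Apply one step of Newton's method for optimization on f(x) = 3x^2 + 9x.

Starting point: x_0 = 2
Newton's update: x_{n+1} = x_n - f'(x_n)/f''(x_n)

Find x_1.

f(x) = 3x^2 + 9x
f'(x) = 6x + (9), f''(x) = 6
Newton step: x_1 = x_0 - f'(x_0)/f''(x_0)
f'(2) = 21
x_1 = 2 - 21/6 = -3/2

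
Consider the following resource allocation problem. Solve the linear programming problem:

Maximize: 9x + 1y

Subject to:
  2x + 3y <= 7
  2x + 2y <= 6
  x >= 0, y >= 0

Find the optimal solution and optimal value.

Feasible vertices: (0, 0), (0, 7/3), (2, 1), (3, 0)
Objective 9x + 1y at each:
  (0, 0): 0
  (0, 7/3): 7/3
  (2, 1): 19
  (3, 0): 27
Maximum is 27 at (3, 0).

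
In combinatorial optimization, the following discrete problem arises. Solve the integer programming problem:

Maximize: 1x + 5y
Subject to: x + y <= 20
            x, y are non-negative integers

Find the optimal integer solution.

Objective: 1x + 5y, constraint: x + y <= 20
Coefficient of y is 5 > coefficient of x is 1, so allocate the entire budget to y.
Optimal: x = 0, y = 20, value = 100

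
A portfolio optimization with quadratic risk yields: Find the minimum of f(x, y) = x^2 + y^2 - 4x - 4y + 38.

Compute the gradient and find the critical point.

f(x,y) = x^2 + y^2 - 4x - 4y + 38
df/dx = 2x + (-4) = 0  =>  x = 2
df/dy = 2y + (-4) = 0  =>  y = 2
f(2, 2) = 1*(2)^2 + 1*(2)^2 + -4*(2) + -4*(2) + 38 = 30
Hessian is diagonal with entries 2, 2 > 0, so this is a minimum.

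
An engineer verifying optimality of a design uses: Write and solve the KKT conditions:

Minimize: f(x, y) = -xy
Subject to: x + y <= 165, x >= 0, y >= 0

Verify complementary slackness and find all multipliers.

Problem: min -xy s.t. x + y <= 165 (multiplier lambda), x >= 0 (mu_x), y >= 0 (mu_y)
KKT stationarity: -y + lambda - mu_x = 0, -x + lambda - mu_y = 0, with lambda, mu_x, mu_y >= 0
Complementary slackness: lambda*(x + y - 165) = 0, mu_x*x = 0, mu_y*y = 0
If lambda = 0: y = -mu_x <= 0 and x = -mu_y <= 0 force x = y = 0 with f = 0; but x = y = 165/2 is feasible with f = -27225/4 < 0, so this is not the minimum. Hence lambda > 0 and x + y = 165.
Try x > 0, y > 0 (so mu_x = mu_y = 0): y = lambda, x = lambda => x = y = lambda
x + y = 165 => 2*lambda = 165 => lambda = 165/2
x* = y* = 165/2 > 0, consistent with mu_x = mu_y = 0.
(Any feasible point with x = 0 or y = 0 has f = 0 > -27225/4, so the minimum is not on those boundaries.)
min(-xy) = -27225/4 (i.e. max xy = 27225/4)
Multipliers: lambda = 165/2, mu_x = 0, mu_y = 0
Complementary slackness: lambda*(x + y - 165) = 165/2*(165/2 + 165/2 - 165) = 0, mu_x*x = 0*165/2 = 0, mu_y*y = 0*165/2 = 0. Satisfied.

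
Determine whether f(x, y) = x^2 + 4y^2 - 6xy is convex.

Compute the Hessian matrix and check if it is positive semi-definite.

f(x,y) = x^2 + 4y^2 - 6xy
Hessian H = [[2, -6], [-6, 8]]
trace(H) = 10, det(H) = -20
Eigenvalues: (10 +/- sqrt(180)) / 2 = 11.71, -1.708
Since not both eigenvalues positive, f is neither convex nor concave.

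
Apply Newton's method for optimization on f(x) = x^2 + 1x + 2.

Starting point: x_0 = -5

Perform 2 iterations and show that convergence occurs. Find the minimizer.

f(x) = x^2 + 1x + 2, f'(x) = 2x + (1), f''(x) = 2
Step 1: f'(-5) = -9, x_1 = -5 - -9/2 = -1/2
Step 2: f'(-1/2) = 0, x_2 = -1/2 (converged)
Newton's method converges in 1 step for quadratics.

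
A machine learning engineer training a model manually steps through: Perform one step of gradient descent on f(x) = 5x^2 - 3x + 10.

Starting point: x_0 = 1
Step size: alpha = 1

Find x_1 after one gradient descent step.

f(x) = 5x^2 - 3x + 10
f'(x) = 10x - 3
f'(1) = 10*1 + (-3) = 7
x_1 = x_0 - alpha * f'(x_0) = 1 - 1 * 7 = -6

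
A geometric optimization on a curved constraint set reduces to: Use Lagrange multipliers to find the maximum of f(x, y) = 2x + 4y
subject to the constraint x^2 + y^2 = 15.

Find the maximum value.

Set up Lagrange conditions: grad f = lambda * grad g
  2 = 2*lambda*x
  4 = 2*lambda*y
From these: x/y = 2/4, so x = 2t, y = 4t for some t.
Substitute into constraint: (2t)^2 + (4t)^2 = 15
  t^2 * 20 = 15
  t = sqrt(15/20)
Maximum = 2*x + 4*y = (2^2 + 4^2)*t = 20 * sqrt(15/20) = sqrt(300)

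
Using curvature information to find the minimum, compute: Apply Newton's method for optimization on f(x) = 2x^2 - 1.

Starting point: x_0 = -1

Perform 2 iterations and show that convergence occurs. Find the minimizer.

f(x) = 2x^2 - 1, f'(x) = 4x + (0), f''(x) = 4
Step 1: f'(-1) = -4, x_1 = -1 - -4/4 = 0
Step 2: f'(0) = 0, x_2 = 0 (converged)
Newton's method converges in 1 step for quadratics.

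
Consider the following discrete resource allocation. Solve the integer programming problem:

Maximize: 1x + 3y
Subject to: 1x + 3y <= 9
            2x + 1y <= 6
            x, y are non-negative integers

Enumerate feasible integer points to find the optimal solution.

Constraint 1: 1x + 3y <= 9
Constraint 2: 2x + 1y <= 6
Feasible x range (need y >= 0): 0 <= x <= min(9/1, 6/2) => x in {0, ..., 3}.
Enumerate feasible integer points row by row (the coefficient of y is 3 > 0, so for each x the largest feasible y gives the best value):
  x = 0: y <= min((9 - 1*0)/3, (6 - 2*0)/1) => y in {0, ..., 3}; best 1*0 + 3*3 = 9
  x = 1: y <= min((9 - 1*1)/3, (6 - 2*1)/1) => y in {0, ..., 2}; best 1*1 + 3*2 = 7
  x = 2: y <= min((9 - 1*2)/3, (6 - 2*2)/1) => y in {0, ..., 2}; best 1*2 + 3*2 = 8
  x = 3: y <= min((9 - 1*3)/3, (6 - 2*3)/1) => y in {0}; best 1*3 + 3*0 = 3
The maximum 1x + 3y = 9 is achieved at x = 0, y = 3.
Check: 1*0 + 3*3 = 9 <= 9 and 2*0 + 1*3 = 3 <= 6.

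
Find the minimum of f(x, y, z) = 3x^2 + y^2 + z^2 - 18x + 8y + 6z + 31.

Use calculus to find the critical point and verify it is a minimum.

f(x,y,z) = 3x^2 + y^2 + z^2 - 18x + 8y + 6z + 31
df/dx = 6x + (-18) = 0 => x = 3
df/dy = 2y + (8) = 0 => y = -4
df/dz = 2z + (6) = 0 => z = -3
f(3,-4,-3) = 3*(3)^2 + 1*(-4)^2 + 1*(-3)^2 + -18*(3) + 8*(-4) + 6*(-3) + 31 = -21
Hessian is diagonal with entries 6, 2, 2 > 0, confirmed minimum.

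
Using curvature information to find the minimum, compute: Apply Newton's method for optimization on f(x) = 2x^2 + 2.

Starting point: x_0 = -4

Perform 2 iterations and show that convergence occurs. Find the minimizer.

f(x) = 2x^2 + 2, f'(x) = 4x + (0), f''(x) = 4
Step 1: f'(-4) = -16, x_1 = -4 - -16/4 = 0
Step 2: f'(0) = 0, x_2 = 0 (converged)
Newton's method converges in 1 step for quadratics.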